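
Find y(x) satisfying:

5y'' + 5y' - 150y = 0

Characteristic equation: 5r² + 5r - 150 = 0
Divide by 5: r² + r - 30 = 0
Roots: r = 5, -6 (distinct real)
General solution: y = C₁e^(5x) + C₂e^(-6x)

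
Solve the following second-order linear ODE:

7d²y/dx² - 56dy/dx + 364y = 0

Characteristic equation: 7r² - 56r + 364 = 0
Divide by 7: r² - 8r + 52 = 0
Roots: r = 4 ± 6i (complex conjugates)
General solution: y = e^(4x)(C₁cos(6x) + C₂sin(6x))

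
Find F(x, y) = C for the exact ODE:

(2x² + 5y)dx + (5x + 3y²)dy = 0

Verify exactness: ∂M/∂y = ∂N/∂x ✓
Find F(x,y) such that ∂F/∂x = M, ∂F/∂y = N
Solution: 2x³/3 + 5xy + y³ = C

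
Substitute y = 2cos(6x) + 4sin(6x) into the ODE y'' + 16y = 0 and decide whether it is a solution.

Verification:
y'' = -72cos(6x) - 144sin(6x)
y'' + 16y ≠ 0 (frequency mismatch: got 36 instead of 16)

No, it is not a solution.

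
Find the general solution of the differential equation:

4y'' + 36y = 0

Characteristic equation: 4r² + 36 = 0
Divide by 4: r² + 9 = 0
Roots: r = ±3i (complex conjugates)
General solution: y = C₁cos(3x) + C₂sin(3x)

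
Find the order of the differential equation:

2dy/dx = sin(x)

The order is 1 (highest derivative is of order 1).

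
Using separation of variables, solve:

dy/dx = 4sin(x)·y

Separating variables and integrating:
ln|y| = -4cos(x) + C

General solution: y = Ce^(-4cos(x))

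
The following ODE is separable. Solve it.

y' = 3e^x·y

Separating variables and integrating:
ln|y| = 3e^x + C

General solution: y = Ce^(3e^x)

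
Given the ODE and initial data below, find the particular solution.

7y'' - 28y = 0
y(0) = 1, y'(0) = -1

General solution: y = C₁e^(2x) + C₂e^(-2x)
Applying ICs: C₁ = 1/4, C₂ = 3/4
Particular solution: y = (1/4)e^(2x) + (3/4)e^(-2x)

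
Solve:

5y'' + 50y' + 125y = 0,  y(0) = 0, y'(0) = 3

General solution: y = (C₁ + C₂x)e^(-5x)
Repeated root r = -5
Applying ICs: C₁ = 0, C₂ = 3
Particular solution: y = 3xe^(-5x)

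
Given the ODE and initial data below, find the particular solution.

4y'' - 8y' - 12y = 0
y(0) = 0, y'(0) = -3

General solution: y = C₁e^(3x) + C₂e^(-x)
Applying ICs: C₁ = -3/4, C₂ = 3/4
Particular solution: y = -(3/4)e^(3x) + (3/4)e^(-x)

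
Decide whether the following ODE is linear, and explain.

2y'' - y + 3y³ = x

Nonlinear (y³ term)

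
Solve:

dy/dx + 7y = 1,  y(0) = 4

General solution: y = 1/7 + Ce^(-7x)
Applying y(0) = 4: C = 4 - 1/7 = 27/7
Particular solution: y = 1/7 + (27/7)e^(-7x)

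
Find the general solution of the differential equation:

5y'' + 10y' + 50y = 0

Characteristic equation: 5r² + 10r + 50 = 0
Divide by 5: r² + 2r + 10 = 0
Roots: r = -1 ± 3i (complex conjugates)
General solution: y = e^(-x)(C₁cos(3x) + C₂sin(3x))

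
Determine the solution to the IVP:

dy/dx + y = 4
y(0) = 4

General solution: y = 4 + Ce^(-x)
Applying y(0) = 4: C = 4 - 4 = 0
Particular solution: y = 4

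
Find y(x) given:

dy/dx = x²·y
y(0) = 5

General solution: y = Ce^(x³/3)
Applying IC y(0) = 5:
Particular solution: y = 5e^(x³/3)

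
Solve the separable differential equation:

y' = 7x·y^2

Separating variables and integrating:
-1/y = 7x^2/2 + C

General solution: y^-1 = (-7/2)x^2 + C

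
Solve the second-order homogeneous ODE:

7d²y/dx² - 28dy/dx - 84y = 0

Characteristic equation: 7r² - 28r - 84 = 0
Divide by 7: r² - 4r - 12 = 0
Roots: r = 6, -2 (distinct real)
General solution: y = C₁e^(6x) + C₂e^(-2x)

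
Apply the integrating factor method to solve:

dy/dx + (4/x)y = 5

Using integrating factor method:

General solution: y = x + Cx^(-4)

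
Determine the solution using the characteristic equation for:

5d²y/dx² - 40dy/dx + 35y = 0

Characteristic equation: 5r² - 40r + 35 = 0
Divide by 5: r² - 8r + 7 = 0
Roots: r = 7, 1 (distinct real)
General solution: y = C₁e^(7x) + C₂e^x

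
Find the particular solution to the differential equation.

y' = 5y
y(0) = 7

General solution: y = Ce^(5x)
Applying IC y(0) = 7:
Particular solution: y = 7e^(5x)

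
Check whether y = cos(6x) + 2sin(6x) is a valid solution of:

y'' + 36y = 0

Verification:
y'' = -36cos(6x) - 72sin(6x)
y'' + 36y = 0 ✓

Yes, it is a solution.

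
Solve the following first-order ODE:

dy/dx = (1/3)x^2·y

Separating variables and integrating:
ln|y| = x^3/9 + C

General solution: y = Ce^(x^3/9)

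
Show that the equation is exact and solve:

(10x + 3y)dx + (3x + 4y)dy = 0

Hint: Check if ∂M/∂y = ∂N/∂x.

Verify exactness: ∂M/∂y = ∂N/∂x ✓
Find F(x,y) such that ∂F/∂x = M, ∂F/∂y = N
Solution: 5x² + 3xy + 2y² = C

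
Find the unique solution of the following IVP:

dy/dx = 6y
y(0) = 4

General solution: y = Ce^(6x)
Applying IC y(0) = 4:
Particular solution: y = 4e^(6x)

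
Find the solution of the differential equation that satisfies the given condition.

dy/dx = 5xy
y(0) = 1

General solution: y = Ce^(5x²/2)
Applying IC y(0) = 1:
Particular solution: y = e^(5x²/2)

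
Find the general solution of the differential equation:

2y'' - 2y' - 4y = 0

Characteristic equation: 2r² - 2r - 4 = 0
Divide by 2: r² - r - 2 = 0
Roots: r = 2, -1 (distinct real)
General solution: y = C₁e^(2x) + C₂e^(-x)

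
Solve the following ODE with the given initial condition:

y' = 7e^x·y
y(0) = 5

General solution: y = Ce^(7e^x)
Applying IC y(0) = 5:
Particular solution: y = 5e^(7(e^x - 1))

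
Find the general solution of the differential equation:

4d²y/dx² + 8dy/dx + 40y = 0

Characteristic equation: 4r² + 8r + 40 = 0
Divide by 4: r² + 2r + 10 = 0
Roots: r = -1 ± 3i (complex conjugates)
General solution: y = e^(-x)(C₁cos(3x) + C₂sin(3x))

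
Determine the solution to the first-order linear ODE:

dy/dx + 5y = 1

Using integrating factor method:

General solution: y = 1/5 + Ce^(-5x)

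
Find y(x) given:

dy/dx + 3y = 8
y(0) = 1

General solution: y = 8/3 + Ce^(-3x)
Applying y(0) = 1: C = 1 - 8/3 = -5/3
Particular solution: y = 8/3 - (5/3)e^(-3x)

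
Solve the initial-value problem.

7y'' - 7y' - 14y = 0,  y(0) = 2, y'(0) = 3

General solution: y = C₁e^(2x) + C₂e^(-x)
Applying ICs: C₁ = 5/3, C₂ = 1/3
Particular solution: y = (5/3)e^(2x) + (1/3)e^(-x)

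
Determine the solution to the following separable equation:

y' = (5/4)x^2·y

Separating variables and integrating:
ln|y| = 5x^3/12 + C

General solution: y = Ce^(5x^3/12)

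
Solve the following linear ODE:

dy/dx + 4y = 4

Using integrating factor method:

General solution: y = 1 + Ce^(-4x)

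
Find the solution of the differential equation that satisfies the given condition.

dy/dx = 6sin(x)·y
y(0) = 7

General solution: y = Ce^(-6cos(x))
Applying IC y(0) = 7:
Particular solution: y = 7e^(6(1-cos(x)))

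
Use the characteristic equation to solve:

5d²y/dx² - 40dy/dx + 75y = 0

Characteristic equation: 5r² - 40r + 75 = 0
Divide by 5: r² - 8r + 15 = 0
Roots: r = 5, 3 (distinct real)
General solution: y = C₁e^(5x) + C₂e^(3x)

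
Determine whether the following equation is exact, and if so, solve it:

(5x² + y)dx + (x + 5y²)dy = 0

Verify exactness: ∂M/∂y = ∂N/∂x ✓
Find F(x,y) such that ∂F/∂x = M, ∂F/∂y = N
Solution: 5x³/3 + xy + 5y³/3 = C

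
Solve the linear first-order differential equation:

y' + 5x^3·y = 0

Using integrating factor method:

General solution: y = Ce^(-5x^4/4)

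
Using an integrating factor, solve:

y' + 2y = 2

Using integrating factor method:

General solution: y = 1 + Ce^(-2x)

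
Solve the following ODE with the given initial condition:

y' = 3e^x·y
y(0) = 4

General solution: y = Ce^(3e^x)
Applying IC y(0) = 4:
Particular solution: y = 4e^(3(e^x - 1))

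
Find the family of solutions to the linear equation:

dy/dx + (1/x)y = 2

Using integrating factor method:

General solution: y = x + C/x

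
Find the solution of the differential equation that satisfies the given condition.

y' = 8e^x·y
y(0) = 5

General solution: y = Ce^(8e^x)
Applying IC y(0) = 5:
Particular solution: y = 5e^(8(e^x - 1))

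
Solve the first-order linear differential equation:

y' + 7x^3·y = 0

Using integrating factor method:

General solution: y = Ce^(-7x^4/4)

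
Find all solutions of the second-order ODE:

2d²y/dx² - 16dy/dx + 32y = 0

Characteristic equation: 2r² - 16r + 32 = 0
Divide by 2: r² - 8r + 16 = 0
Factored: (r - 4)² = 0
Repeated root: r = 4
General solution: y = (C₁ + C₂x)e^(4x)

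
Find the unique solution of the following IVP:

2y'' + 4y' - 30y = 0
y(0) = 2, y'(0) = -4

General solution: y = C₁e^(3x) + C₂e^(-5x)
Applying ICs: C₁ = 3/4, C₂ = 5/4
Particular solution: y = (3/4)e^(3x) + (5/4)e^(-5x)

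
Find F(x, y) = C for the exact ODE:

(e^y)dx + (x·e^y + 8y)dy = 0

Verify exactness: ∂M/∂y = ∂N/∂x ✓
Find F(x,y) such that ∂F/∂x = M, ∂F/∂y = N
Solution: x·e^y + 4y² = C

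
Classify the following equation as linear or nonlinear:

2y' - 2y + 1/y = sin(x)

Nonlinear (1/y term)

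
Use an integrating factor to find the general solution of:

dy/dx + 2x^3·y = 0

Using integrating factor method:

General solution: y = Ce^(-x^4/2)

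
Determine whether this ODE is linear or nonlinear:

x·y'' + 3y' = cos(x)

Linear (y and its derivatives appear to the first power only, no products of y terms)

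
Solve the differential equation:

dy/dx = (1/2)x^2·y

Separating variables and integrating:
ln|y| = x^3/6 + C

General solution: y = Ce^(x^3/6)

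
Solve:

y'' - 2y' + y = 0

Characteristic equation: r² - 2r + 1 = 0
Factored: (r - 1)² = 0
Repeated root: r = 1
General solution: y = (C₁ + C₂x)e^x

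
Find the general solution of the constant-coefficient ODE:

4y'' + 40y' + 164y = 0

Characteristic equation: 4r² + 40r + 164 = 0
Divide by 4: r² + 10r + 41 = 0
Roots: r = -5 ± 4i (complex conjugates)
General solution: y = e^(-5x)(C₁cos(4x) + C₂sin(4x))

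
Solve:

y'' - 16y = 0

Characteristic equation: r² - 16 = 0
Roots: r = 4, -4 (distinct real)
General solution: y = C₁e^(4x) + C₂e^(-4x)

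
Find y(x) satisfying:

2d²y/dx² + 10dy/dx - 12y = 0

Characteristic equation: 2r² + 10r - 12 = 0
Divide by 2: r² + 5r - 6 = 0
Roots: r = 1, -6 (distinct real)
General solution: y = C₁e^x + C₂e^(-6x)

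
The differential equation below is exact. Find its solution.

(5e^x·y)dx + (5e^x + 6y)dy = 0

Verify exactness: ∂M/∂y = ∂N/∂x ✓
Find F(x,y) such that ∂F/∂x = M, ∂F/∂y = N
Solution: 5e^x·y + 3y² = C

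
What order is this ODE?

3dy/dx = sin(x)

The order is 1 (highest derivative is of order 1).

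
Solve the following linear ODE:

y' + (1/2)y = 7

Using integrating factor method:

General solution: y = 14 + Ce^(-x/2)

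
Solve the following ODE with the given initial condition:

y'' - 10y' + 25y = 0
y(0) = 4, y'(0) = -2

General solution: y = (C₁ + C₂x)e^(5x)
Repeated root r = 5
Applying ICs: C₁ = 4, C₂ = -22
Particular solution: y = (4 - 22x)e^(5x)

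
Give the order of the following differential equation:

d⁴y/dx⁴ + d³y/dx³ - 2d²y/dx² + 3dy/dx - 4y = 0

The order is 4 (highest derivative is of order 4).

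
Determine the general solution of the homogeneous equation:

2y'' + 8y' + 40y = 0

Characteristic equation: 2r² + 8r + 40 = 0
Divide by 2: r² + 4r + 20 = 0
Roots: r = -2 ± 4i (complex conjugates)
General solution: y = e^(-2x)(C₁cos(4x) + C₂sin(4x))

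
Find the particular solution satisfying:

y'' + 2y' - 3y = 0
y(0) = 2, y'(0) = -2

General solution: y = C₁e^x + C₂e^(-3x)
Applying ICs: C₁ = 1, C₂ = 1
Particular solution: y = e^x + e^(-3x)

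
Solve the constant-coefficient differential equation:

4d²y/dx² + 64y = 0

Characteristic equation: 4r² + 64 = 0
Divide by 4: r² + 16 = 0
Roots: r = ±4i (complex conjugates)
General solution: y = C₁cos(4x) + C₂sin(4x)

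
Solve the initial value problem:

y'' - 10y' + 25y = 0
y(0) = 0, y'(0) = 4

General solution: y = (C₁ + C₂x)e^(5x)
Repeated root r = 5
Applying ICs: C₁ = 0, C₂ = 4
Particular solution: y = 4xe^(5x)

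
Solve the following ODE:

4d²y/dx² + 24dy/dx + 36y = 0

Characteristic equation: 4r² + 24r + 36 = 0
Divide by 4: r² + 6r + 9 = 0
Factored: (r + 3)² = 0
Repeated root: r = -3
General solution: y = (C₁ + C₂x)e^(-3x)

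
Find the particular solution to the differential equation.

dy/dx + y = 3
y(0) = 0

General solution: y = 3 + Ce^(-x)
Applying y(0) = 0: C = 0 - 3 = -3
Particular solution: y = 3 - 3e^(-x)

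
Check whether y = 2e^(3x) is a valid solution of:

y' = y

Verification:
y = 2e^(3x)
y' = 6e^(3x)
But y = 2e^(3x)
y' ≠ y — the derivative does not match

No, it is not a solution.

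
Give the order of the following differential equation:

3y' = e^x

The order is 1 (highest derivative is of order 1).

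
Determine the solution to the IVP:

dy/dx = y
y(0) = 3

General solution: y = Ce^x
Applying IC y(0) = 3:
Particular solution: y = 3e^x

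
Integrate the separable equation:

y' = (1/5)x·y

Separating variables and integrating:
ln|y| = x^2/10 + C

General solution: y = Ce^(x^2/10)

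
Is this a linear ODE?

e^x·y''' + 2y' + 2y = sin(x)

Yes. Linear (y and its derivatives appear to the first power only, no products of y terms)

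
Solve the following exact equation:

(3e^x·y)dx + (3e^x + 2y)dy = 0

Verify exactness: ∂M/∂y = ∂N/∂x ✓
Find F(x,y) such that ∂F/∂x = M, ∂F/∂y = N
Solution: 3e^x·y + y² = C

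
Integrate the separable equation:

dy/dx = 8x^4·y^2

Separating variables and integrating:
-1/y = 8x^5/5 + C

General solution: y^-1 = (-8/5)x^5 + C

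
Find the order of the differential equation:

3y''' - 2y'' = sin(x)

The order is 3 (highest derivative is of order 3).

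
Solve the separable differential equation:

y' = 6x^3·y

Separating variables and integrating:
ln|y| = 3x^4/2 + C

General solution: y = Ce^(3x^4/2)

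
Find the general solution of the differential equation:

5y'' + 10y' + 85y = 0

Characteristic equation: 5r² + 10r + 85 = 0
Divide by 5: r² + 2r + 17 = 0
Roots: r = -1 ± 4i (complex conjugates)
General solution: y = e^(-x)(C₁cos(4x) + C₂sin(4x))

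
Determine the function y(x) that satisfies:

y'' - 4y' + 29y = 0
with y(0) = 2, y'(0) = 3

General solution: y = e^(2x)(C₁cos(5x) + C₂sin(5x))
Complex roots r = 2 ± 5i
Applying ICs: C₁ = 2, C₂ = -1/5
Particular solution: y = e^(2x)(2cos(5x) - (1/5)sin(5x))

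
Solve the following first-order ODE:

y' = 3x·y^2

Separating variables and integrating:
-1/y = 3x^2/2 + C

General solution: y^-1 = (-3/2)x^2 + C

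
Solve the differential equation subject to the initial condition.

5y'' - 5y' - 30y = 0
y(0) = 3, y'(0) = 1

General solution: y = C₁e^(3x) + C₂e^(-2x)
Applying ICs: C₁ = 7/5, C₂ = 8/5
Particular solution: y = (7/5)e^(3x) + (8/5)e^(-2x)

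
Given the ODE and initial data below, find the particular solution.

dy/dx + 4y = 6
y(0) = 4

General solution: y = 3/2 + Ce^(-4x)
Applying y(0) = 4: C = 4 - 3/2 = 5/2
Particular solution: y = 3/2 + (5/2)e^(-4x)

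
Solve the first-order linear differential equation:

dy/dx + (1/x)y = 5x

Using integrating factor method:

General solution: y = (5/3)x^2 + C/x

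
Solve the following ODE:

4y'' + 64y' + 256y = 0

Characteristic equation: 4r² + 64r + 256 = 0
Divide by 4: r² + 16r + 64 = 0
Factored: (r + 8)² = 0
Repeated root: r = -8
General solution: y = (C₁ + C₂x)e^(-8x)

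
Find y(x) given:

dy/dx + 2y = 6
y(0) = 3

General solution: y = 3 + Ce^(-2x)
Applying y(0) = 3: C = 3 - 3 = 0
Particular solution: y = 3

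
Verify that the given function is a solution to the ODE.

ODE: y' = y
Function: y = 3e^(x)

Verification:
y = 3e^(x)
y' = 3e^(x)
y = 3e^(x)
y' = y ✓

Yes, it is a solution.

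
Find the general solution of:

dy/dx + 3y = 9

Using integrating factor method:

General solution: y = 3 + Ce^(-3x)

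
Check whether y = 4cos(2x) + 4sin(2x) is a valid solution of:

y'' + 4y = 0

Verification:
y'' = -16cos(2x) - 16sin(2x)
y'' + 4y = 0 ✓

Yes, it is a solution.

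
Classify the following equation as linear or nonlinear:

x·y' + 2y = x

Linear (y and its derivatives appear to the first power only, no products of y terms)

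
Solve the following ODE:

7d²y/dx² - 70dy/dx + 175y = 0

Characteristic equation: 7r² - 70r + 175 = 0
Divide by 7: r² - 10r + 25 = 0
Factored: (r - 5)² = 0
Repeated root: r = 5
General solution: y = (C₁ + C₂x)e^(5x)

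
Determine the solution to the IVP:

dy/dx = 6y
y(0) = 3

General solution: y = Ce^(6x)
Applying IC y(0) = 3:
Particular solution: y = 3e^(6x)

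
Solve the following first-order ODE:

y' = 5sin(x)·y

Separating variables and integrating:
ln|y| = -5cos(x) + C

General solution: y = Ce^(-5cos(x))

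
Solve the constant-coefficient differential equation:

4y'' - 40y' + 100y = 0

Characteristic equation: 4r² - 40r + 100 = 0
Divide by 4: r² - 10r + 25 = 0
Factored: (r - 5)² = 0
Repeated root: r = 5
General solution: y = (C₁ + C₂x)e^(5x)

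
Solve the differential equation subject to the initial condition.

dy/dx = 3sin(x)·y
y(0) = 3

General solution: y = Ce^(-3cos(x))
Applying IC y(0) = 3:
Particular solution: y = 3e^(3(1-cos(x)))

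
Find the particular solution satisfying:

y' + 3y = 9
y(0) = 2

General solution: y = 3 + Ce^(-3x)
Applying y(0) = 2: C = 2 - 3 = -1
Particular solution: y = 3 - e^(-3x)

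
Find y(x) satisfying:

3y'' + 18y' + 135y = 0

Characteristic equation: 3r² + 18r + 135 = 0
Divide by 3: r² + 6r + 45 = 0
Roots: r = -3 ± 6i (complex conjugates)
General solution: y = e^(-3x)(C₁cos(6x) + C₂sin(6x))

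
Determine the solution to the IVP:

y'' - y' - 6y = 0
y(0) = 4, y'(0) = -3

General solution: y = C₁e^(3x) + C₂e^(-2x)
Applying ICs: C₁ = 1, C₂ = 3
Particular solution: y = e^(3x) + 3e^(-2x)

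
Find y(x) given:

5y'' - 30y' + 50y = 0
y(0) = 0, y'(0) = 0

General solution: y = e^(3x)(C₁cos(x) + C₂sin(x))
Complex roots r = 3 ± i
Applying ICs: C₁ = 0, C₂ = 0
Particular solution: y = 0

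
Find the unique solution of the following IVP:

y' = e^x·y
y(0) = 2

General solution: y = Ce^(e^x)
Applying IC y(0) = 2:
Particular solution: y = 2e^(e^x - 1)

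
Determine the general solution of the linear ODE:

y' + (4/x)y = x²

Using integrating factor method:

General solution: y = (1/7)x^3 + Cx^(-4)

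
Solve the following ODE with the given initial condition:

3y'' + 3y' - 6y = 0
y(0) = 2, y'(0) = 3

General solution: y = C₁e^x + C₂e^(-2x)
Applying ICs: C₁ = 7/3, C₂ = -1/3
Particular solution: y = (7/3)e^x - (1/3)e^(-2x)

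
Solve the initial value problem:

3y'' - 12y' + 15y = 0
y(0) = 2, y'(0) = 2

General solution: y = e^(2x)(C₁cos(x) + C₂sin(x))
Complex roots r = 2 ± i
Applying ICs: C₁ = 2, C₂ = -2
Particular solution: y = e^(2x)(2cos(x) - 2sin(x))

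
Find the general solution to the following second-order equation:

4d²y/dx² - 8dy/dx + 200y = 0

Characteristic equation: 4r² - 8r + 200 = 0
Divide by 4: r² - 2r + 50 = 0
Roots: r = 1 ± 7i (complex conjugates)
General solution: y = e^x(C₁cos(7x) + C₂sin(7x))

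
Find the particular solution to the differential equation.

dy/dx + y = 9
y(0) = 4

General solution: y = 9 + Ce^(-x)
Applying y(0) = 4: C = 4 - 9 = -5
Particular solution: y = 9 - 5e^(-x)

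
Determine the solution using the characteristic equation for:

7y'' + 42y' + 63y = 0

Characteristic equation: 7r² + 42r + 63 = 0
Divide by 7: r² + 6r + 9 = 0
Factored: (r + 3)² = 0
Repeated root: r = -3
General solution: y = (C₁ + C₂x)e^(-3x)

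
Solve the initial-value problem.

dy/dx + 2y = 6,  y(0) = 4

General solution: y = 3 + Ce^(-2x)
Applying y(0) = 4: C = 4 - 3 = 1
Particular solution: y = 3 + e^(-2x)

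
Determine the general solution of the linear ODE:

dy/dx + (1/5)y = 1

Using integrating factor method:

General solution: y = 5 + Ce^(-x/5)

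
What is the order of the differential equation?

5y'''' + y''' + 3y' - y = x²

The order is 4 (highest derivative is of order 4).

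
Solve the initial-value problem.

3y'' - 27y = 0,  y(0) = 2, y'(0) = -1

General solution: y = C₁e^(3x) + C₂e^(-3x)
Applying ICs: C₁ = 5/6, C₂ = 7/6
Particular solution: y = (5/6)e^(3x) + (7/6)e^(-3x)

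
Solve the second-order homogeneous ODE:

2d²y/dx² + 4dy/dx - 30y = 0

Characteristic equation: 2r² + 4r - 30 = 0
Divide by 2: r² + 2r - 15 = 0
Roots: r = 3, -5 (distinct real)
General solution: y = C₁e^(3x) + C₂e^(-5x)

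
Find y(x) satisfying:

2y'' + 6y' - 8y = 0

Characteristic equation: 2r² + 6r - 8 = 0
Divide by 2: r² + 3r - 4 = 0
Roots: r = 1, -4 (distinct real)
General solution: y = C₁e^x + C₂e^(-4x)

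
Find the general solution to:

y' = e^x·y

Separating variables and integrating:
ln|y| = e^x + C

General solution: y = Ce^(e^x)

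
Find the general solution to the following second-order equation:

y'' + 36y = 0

Characteristic equation: r² + 36 = 0
Roots: r = ±6i (complex conjugates)
General solution: y = C₁cos(6x) + C₂sin(6x)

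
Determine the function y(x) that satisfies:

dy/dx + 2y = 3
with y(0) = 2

General solution: y = 3/2 + Ce^(-2x)
Applying y(0) = 2: C = 2 - 3/2 = 1/2
Particular solution: y = 3/2 + (1/2)e^(-2x)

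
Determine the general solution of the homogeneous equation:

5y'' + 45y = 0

Characteristic equation: 5r² + 45 = 0
Divide by 5: r² + 9 = 0
Roots: r = ±3i (complex conjugates)
General solution: y = C₁cos(3x) + C₂sin(3x)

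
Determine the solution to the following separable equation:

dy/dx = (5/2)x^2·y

Separating variables and integrating:
ln|y| = 5x^3/6 + C

General solution: y = Ce^(5x^3/6)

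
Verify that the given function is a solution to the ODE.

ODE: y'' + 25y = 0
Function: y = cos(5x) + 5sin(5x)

Verification:
y'' = -25cos(5x) - 125sin(5x)
y'' + 25y = 0 ✓

Yes, it is a solution.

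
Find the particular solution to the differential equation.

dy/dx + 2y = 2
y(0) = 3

General solution: y = 1 + Ce^(-2x)
Applying y(0) = 3: C = 3 - 1 = 2
Particular solution: y = 1 + 2e^(-2x)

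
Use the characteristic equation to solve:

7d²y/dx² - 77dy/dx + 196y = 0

Characteristic equation: 7r² - 77r + 196 = 0
Divide by 7: r² - 11r + 28 = 0
Roots: r = 4, 7 (distinct real)
General solution: y = C₁e^(4x) + C₂e^(7x)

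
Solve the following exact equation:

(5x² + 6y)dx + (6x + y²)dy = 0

Verify exactness: ∂M/∂y = ∂N/∂x ✓
Find F(x,y) such that ∂F/∂x = M, ∂F/∂y = N
Solution: 5x³/3 + 6xy + y³/3 = C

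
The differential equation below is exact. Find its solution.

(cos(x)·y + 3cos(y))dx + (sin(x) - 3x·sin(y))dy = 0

Verify exactness: ∂M/∂y = ∂N/∂x ✓
Find F(x,y) such that ∂F/∂x = M, ∂F/∂y = N
Solution: sin(x)·y + 3x·cos(y) = C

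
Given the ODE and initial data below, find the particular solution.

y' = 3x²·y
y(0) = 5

General solution: y = Ce^(x³)
Applying IC y(0) = 5:
Particular solution: y = 5e^(x³)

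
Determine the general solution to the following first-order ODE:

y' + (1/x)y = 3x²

Using integrating factor method:

General solution: y = (3/4)x^3 + C/x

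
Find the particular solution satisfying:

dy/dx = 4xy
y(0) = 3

General solution: y = Ce^(2x²)
Applying IC y(0) = 3:
Particular solution: y = 3e^(2x²)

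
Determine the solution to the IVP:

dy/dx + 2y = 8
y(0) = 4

General solution: y = 4 + Ce^(-2x)
Applying y(0) = 4: C = 4 - 4 = 0
Particular solution: y = 4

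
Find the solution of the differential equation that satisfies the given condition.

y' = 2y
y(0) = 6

General solution: y = Ce^(2x)
Applying IC y(0) = 6:
Particular solution: y = 6e^(2x)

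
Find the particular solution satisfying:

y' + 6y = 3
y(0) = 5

General solution: y = 1/2 + Ce^(-6x)
Applying y(0) = 5: C = 5 - 1/2 = 9/2
Particular solution: y = 1/2 + (9/2)e^(-6x)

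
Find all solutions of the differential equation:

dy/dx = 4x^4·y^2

Separating variables and integrating:
-1/y = 4x^5/5 + C

General solution: y^-1 = (-4/5)x^5 + C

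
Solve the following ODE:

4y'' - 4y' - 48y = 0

Characteristic equation: 4r² - 4r - 48 = 0
Divide by 4: r² - r - 12 = 0
Roots: r = 4, -3 (distinct real)
General solution: y = C₁e^(4x) + C₂e^(-3x)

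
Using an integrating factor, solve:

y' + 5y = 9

Using integrating factor method:

General solution: y = 9/5 + Ce^(-5x)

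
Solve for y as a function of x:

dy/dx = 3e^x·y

Separating variables and integrating:
ln|y| = 3e^x + C

General solution: y = Ce^(3e^x)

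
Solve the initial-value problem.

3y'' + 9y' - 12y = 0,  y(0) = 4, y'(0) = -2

General solution: y = C₁e^x + C₂e^(-4x)
Applying ICs: C₁ = 14/5, C₂ = 6/5
Particular solution: y = (14/5)e^x + (6/5)e^(-4x)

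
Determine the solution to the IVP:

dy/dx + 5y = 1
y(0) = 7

General solution: y = 1/5 + Ce^(-5x)
Applying y(0) = 7: C = 7 - 1/5 = 34/5
Particular solution: y = 1/5 + (34/5)e^(-5x)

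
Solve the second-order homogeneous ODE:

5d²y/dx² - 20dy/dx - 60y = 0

Characteristic equation: 5r² - 20r - 60 = 0
Divide by 5: r² - 4r - 12 = 0
Roots: r = 6, -2 (distinct real)
General solution: y = C₁e^(6x) + C₂e^(-2x)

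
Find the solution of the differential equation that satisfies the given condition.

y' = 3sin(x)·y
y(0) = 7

General solution: y = Ce^(-3cos(x))
Applying IC y(0) = 7:
Particular solution: y = 7e^(3(1-cos(x)))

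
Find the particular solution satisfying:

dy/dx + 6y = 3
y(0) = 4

General solution: y = 1/2 + Ce^(-6x)
Applying y(0) = 4: C = 4 - 1/2 = 7/2
Particular solution: y = 1/2 + (7/2)e^(-6x)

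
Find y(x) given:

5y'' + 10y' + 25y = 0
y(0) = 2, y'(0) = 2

General solution: y = e^(-x)(C₁cos(2x) + C₂sin(2x))
Complex roots r = -1 ± 2i
Applying ICs: C₁ = 2, C₂ = 2
Particular solution: y = e^(-x)(2cos(2x) + 2sin(2x))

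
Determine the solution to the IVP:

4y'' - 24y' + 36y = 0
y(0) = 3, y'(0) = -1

General solution: y = (C₁ + C₂x)e^(3x)
Repeated root r = 3
Applying ICs: C₁ = 3, C₂ = -10
Particular solution: y = (3 - 10x)e^(3x)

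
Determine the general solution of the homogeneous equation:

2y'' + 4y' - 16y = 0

Characteristic equation: 2r² + 4r - 16 = 0
Divide by 2: r² + 2r - 8 = 0
Roots: r = 2, -4 (distinct real)
General solution: y = C₁e^(2x) + C₂e^(-4x)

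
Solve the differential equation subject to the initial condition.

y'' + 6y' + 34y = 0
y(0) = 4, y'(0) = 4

General solution: y = e^(-3x)(C₁cos(5x) + C₂sin(5x))
Complex roots r = -3 ± 5i
Applying ICs: C₁ = 4, C₂ = 16/5
Particular solution: y = e^(-3x)(4cos(5x) + (16/5)sin(5x))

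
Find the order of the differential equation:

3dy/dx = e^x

The order is 1 (highest derivative is of order 1).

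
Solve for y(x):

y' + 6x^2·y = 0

Using integrating factor method:

General solution: y = Ce^(-2x^3)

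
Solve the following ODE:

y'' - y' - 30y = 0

Characteristic equation: r² - r - 30 = 0
Roots: r = 6, -5 (distinct real)
General solution: y = C₁e^(6x) + C₂e^(-5x)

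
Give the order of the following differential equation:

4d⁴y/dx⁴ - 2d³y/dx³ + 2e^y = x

The order is 4 (highest derivative is of order 4).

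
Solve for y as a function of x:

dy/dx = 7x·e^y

Separating variables and integrating:
-e^(-y) = 7x²/2 + C

General solution: y = -ln(C - 7x²/2)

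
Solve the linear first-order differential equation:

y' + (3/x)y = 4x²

Using integrating factor method:

General solution: y = (2/3)x^3 + Cx^(-3)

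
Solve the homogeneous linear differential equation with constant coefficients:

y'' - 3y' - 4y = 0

Characteristic equation: r² - 3r - 4 = 0
Roots: r = 4, -1 (distinct real)
General solution: y = C₁e^(4x) + C₂e^(-x)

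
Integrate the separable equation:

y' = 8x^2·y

Separating variables and integrating:
ln|y| = 8x^3/3 + C

General solution: y = Ce^(8x^3/3)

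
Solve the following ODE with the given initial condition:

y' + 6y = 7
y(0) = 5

General solution: y = 7/6 + Ce^(-6x)
Applying y(0) = 5: C = 5 - 7/6 = 23/6
Particular solution: y = 7/6 + (23/6)e^(-6x)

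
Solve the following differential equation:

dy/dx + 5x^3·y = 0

Using integrating factor method:

General solution: y = Ce^(-5x^4/4)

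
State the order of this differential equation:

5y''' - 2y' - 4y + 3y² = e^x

The order is 3 (highest derivative is of order 3).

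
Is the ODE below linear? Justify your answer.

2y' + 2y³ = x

No. Nonlinear (y³ term)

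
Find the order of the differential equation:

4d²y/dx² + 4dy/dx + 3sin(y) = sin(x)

The order is 2 (highest derivative is of order 2).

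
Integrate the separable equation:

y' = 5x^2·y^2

Separating variables and integrating:
-1/y = 5x^3/3 + C

General solution: y^-1 = (-5/3)x^3 + C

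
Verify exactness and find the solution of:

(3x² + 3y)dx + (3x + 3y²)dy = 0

Verify exactness: ∂M/∂y = ∂N/∂x ✓
Find F(x,y) such that ∂F/∂x = M, ∂F/∂y = N
Solution: x³ + 3xy + y³ = C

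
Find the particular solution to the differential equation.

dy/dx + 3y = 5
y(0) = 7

General solution: y = 5/3 + Ce^(-3x)
Applying y(0) = 7: C = 7 - 5/3 = 16/3
Particular solution: y = 5/3 + (16/3)e^(-3x)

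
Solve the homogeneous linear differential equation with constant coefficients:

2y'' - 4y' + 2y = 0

Characteristic equation: 2r² - 4r + 2 = 0
Divide by 2: r² - 2r + 1 = 0
Factored: (r - 1)² = 0
Repeated root: r = 1
General solution: y = (C₁ + C₂x)e^x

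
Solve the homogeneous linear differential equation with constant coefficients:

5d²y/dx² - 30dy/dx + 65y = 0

Characteristic equation: 5r² - 30r + 65 = 0
Divide by 5: r² - 6r + 13 = 0
Roots: r = 3 ± 2i (complex conjugates)
General solution: y = e^(3x)(C₁cos(2x) + C₂sin(2x))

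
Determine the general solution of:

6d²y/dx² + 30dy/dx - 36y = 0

Characteristic equation: 6r² + 30r - 36 = 0
Divide by 6: r² + 5r - 6 = 0
Roots: r = 1, -6 (distinct real)
General solution: y = C₁e^x + C₂e^(-6x)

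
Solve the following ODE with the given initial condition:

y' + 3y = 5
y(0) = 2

General solution: y = 5/3 + Ce^(-3x)
Applying y(0) = 2: C = 2 - 5/3 = 1/3
Particular solution: y = 5/3 + (1/3)e^(-3x)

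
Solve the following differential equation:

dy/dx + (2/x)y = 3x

Using integrating factor method:

General solution: y = (3/4)x^2 + Cx^(-2)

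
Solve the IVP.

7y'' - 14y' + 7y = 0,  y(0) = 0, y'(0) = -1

General solution: y = (C₁ + C₂x)e^x
Repeated root r = 1
Applying ICs: C₁ = 0, C₂ = -1
Particular solution: y = -xe^x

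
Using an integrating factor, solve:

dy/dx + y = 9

Using integrating factor method:

General solution: y = 9 + Ce^(-x)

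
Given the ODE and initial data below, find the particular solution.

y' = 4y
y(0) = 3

General solution: y = Ce^(4x)
Applying IC y(0) = 3:
Particular solution: y = 3e^(4x)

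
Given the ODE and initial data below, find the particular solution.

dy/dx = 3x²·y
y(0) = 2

General solution: y = Ce^(x³)
Applying IC y(0) = 2:
Particular solution: y = 2e^(x³)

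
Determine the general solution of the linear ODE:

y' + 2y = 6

Using integrating factor method:

General solution: y = 3 + Ce^(-2x)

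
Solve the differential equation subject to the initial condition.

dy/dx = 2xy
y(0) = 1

General solution: y = Ce^(x²)
Applying IC y(0) = 1:
Particular solution: y = e^(x²)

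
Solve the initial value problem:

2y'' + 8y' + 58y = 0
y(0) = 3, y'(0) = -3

General solution: y = e^(-2x)(C₁cos(5x) + C₂sin(5x))
Complex roots r = -2 ± 5i
Applying ICs: C₁ = 3, C₂ = 3/5
Particular solution: y = e^(-2x)(3cos(5x) + (3/5)sin(5x))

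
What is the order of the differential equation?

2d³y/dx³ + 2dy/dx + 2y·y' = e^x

The order is 3 (highest derivative is of order 3).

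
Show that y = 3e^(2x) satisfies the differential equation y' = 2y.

Verification:
y = 3e^(2x)
y' = 6e^(2x)
2y = 6e^(2x)
y' = 2y ✓

Yes, it is a solution.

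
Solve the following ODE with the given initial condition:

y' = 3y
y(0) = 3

General solution: y = Ce^(3x)
Applying IC y(0) = 3:
Particular solution: y = 3e^(3x)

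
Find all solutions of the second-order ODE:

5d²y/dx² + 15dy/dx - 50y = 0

Characteristic equation: 5r² + 15r - 50 = 0
Divide by 5: r² + 3r - 10 = 0
Roots: r = 2, -5 (distinct real)
General solution: y = C₁e^(2x) + C₂e^(-5x)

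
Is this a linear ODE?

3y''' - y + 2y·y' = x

No. Nonlinear (product y·y')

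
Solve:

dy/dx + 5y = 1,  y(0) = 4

General solution: y = 1/5 + Ce^(-5x)
Applying y(0) = 4: C = 4 - 1/5 = 19/5
Particular solution: y = 1/5 + (19/5)e^(-5x)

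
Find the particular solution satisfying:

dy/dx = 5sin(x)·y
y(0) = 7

General solution: y = Ce^(-5cos(x))
Applying IC y(0) = 7:
Particular solution: y = 7e^(5(1-cos(x)))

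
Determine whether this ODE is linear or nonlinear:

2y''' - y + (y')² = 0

Nonlinear ((y')² term)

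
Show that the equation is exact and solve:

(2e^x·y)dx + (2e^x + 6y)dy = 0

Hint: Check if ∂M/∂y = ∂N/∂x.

Verify exactness: ∂M/∂y = ∂N/∂x ✓
Find F(x,y) such that ∂F/∂x = M, ∂F/∂y = N
Solution: 2e^x·y + 3y² = C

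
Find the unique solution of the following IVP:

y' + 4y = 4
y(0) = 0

General solution: y = 1 + Ce^(-4x)
Applying y(0) = 0: C = 0 - 1 = -1
Particular solution: y = 1 - e^(-4x)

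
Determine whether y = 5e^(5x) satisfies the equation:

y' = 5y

Verification:
y = 5e^(5x)
y' = 25e^(5x)
5y = 25e^(5x)
y' = 5y ✓

Yes, it is a solution.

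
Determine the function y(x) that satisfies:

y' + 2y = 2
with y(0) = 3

General solution: y = 1 + Ce^(-2x)
Applying y(0) = 3: C = 3 - 1 = 2
Particular solution: y = 1 + 2e^(-2x)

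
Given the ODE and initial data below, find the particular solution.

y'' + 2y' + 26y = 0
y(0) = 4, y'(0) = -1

General solution: y = e^(-x)(C₁cos(5x) + C₂sin(5x))
Complex roots r = -1 ± 5i
Applying ICs: C₁ = 4, C₂ = 3/5
Particular solution: y = e^(-x)(4cos(5x) + (3/5)sin(5x))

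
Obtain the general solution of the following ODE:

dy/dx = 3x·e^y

Separating variables and integrating:
-e^(-y) = 3x²/2 + C

General solution: y = -ln(C - 3x²/2)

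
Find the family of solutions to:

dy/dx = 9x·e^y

Separating variables and integrating:
-e^(-y) = 9x²/2 + C

General solution: y = -ln(C - 9x²/2)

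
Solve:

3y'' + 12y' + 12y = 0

Characteristic equation: 3r² + 12r + 12 = 0
Divide by 3: r² + 4r + 4 = 0
Factored: (r + 2)² = 0
Repeated root: r = -2
General solution: y = (C₁ + C₂x)e^(-2x)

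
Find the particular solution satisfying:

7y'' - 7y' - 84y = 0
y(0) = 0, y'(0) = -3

General solution: y = C₁e^(4x) + C₂e^(-3x)
Applying ICs: C₁ = -3/7, C₂ = 3/7
Particular solution: y = -(3/7)e^(4x) + (3/7)e^(-3x)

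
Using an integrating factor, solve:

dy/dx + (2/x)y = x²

Using integrating factor method:

General solution: y = (1/5)x^3 + Cx^(-2)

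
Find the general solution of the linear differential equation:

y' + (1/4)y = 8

Using integrating factor method:

General solution: y = 32 + Ce^(-x/4)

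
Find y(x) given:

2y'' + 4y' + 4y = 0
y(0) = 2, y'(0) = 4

General solution: y = e^(-x)(C₁cos(x) + C₂sin(x))
Complex roots r = -1 ± i
Applying ICs: C₁ = 2, C₂ = 6
Particular solution: y = e^(-x)(2cos(x) + 6sin(x))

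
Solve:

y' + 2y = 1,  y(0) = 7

General solution: y = 1/2 + Ce^(-2x)
Applying y(0) = 7: C = 7 - 1/2 = 13/2
Particular solution: y = 1/2 + (13/2)e^(-2x)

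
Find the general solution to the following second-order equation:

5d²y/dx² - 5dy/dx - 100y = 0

Characteristic equation: 5r² - 5r - 100 = 0
Divide by 5: r² - r - 20 = 0
Roots: r = 5, -4 (distinct real)
General solution: y = C₁e^(5x) + C₂e^(-4x)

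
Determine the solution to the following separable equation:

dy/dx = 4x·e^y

Separating variables and integrating:
-e^(-y) = 2x² + C

General solution: y = -ln(C - 2x²)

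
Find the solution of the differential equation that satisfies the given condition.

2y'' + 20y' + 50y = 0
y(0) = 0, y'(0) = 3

General solution: y = (C₁ + C₂x)e^(-5x)
Repeated root r = -5
Applying ICs: C₁ = 0, C₂ = 3
Particular solution: y = 3xe^(-5x)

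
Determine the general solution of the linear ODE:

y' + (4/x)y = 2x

Using integrating factor method:

General solution: y = (1/3)x^2 + Cx^(-4)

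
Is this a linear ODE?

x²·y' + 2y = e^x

Yes. Linear (y and its derivatives appear to the first power only, no products of y terms)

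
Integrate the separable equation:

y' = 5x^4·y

Separating variables and integrating:
ln|y| = x^5 + C

General solution: y = Ce^(x^5)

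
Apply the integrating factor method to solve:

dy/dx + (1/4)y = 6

Using integrating factor method:

General solution: y = 24 + Ce^(-x/4)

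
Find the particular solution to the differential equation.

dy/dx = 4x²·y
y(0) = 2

General solution: y = Ce^(4x³/3)
Applying IC y(0) = 2:
Particular solution: y = 2e^(4x³/3)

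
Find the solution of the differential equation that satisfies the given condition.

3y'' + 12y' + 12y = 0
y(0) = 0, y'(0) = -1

General solution: y = (C₁ + C₂x)e^(-2x)
Repeated root r = -2
Applying ICs: C₁ = 0, C₂ = -1
Particular solution: y = -xe^(-2x)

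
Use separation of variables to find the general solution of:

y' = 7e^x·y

Separating variables and integrating:
ln|y| = 7e^x + C

General solution: y = Ce^(7e^x)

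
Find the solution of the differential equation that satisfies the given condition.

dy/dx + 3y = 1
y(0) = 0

General solution: y = 1/3 + Ce^(-3x)
Applying y(0) = 0: C = 0 - 1/3 = -1/3
Particular solution: y = 1/3 - (1/3)e^(-3x)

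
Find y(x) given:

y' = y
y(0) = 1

General solution: y = Ce^x
Applying IC y(0) = 1:
Particular solution: y = e^x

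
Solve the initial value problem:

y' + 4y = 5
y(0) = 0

General solution: y = 5/4 + Ce^(-4x)
Applying y(0) = 0: C = 0 - 5/4 = -5/4
Particular solution: y = 5/4 - (5/4)e^(-4x)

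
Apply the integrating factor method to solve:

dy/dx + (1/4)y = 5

Using integrating factor method:

General solution: y = 20 + Ce^(-x/4)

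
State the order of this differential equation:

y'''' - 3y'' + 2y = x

The order is 4 (highest derivative is of order 4).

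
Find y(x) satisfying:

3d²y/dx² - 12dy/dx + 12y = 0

Characteristic equation: 3r² - 12r + 12 = 0
Divide by 3: r² - 4r + 4 = 0
Factored: (r - 2)² = 0
Repeated root: r = 2
General solution: y = (C₁ + C₂x)e^(2x)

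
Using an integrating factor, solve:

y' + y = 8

Using integrating factor method:

General solution: y = 8 + Ce^(-x)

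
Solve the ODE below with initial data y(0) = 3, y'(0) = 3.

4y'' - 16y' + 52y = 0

General solution: y = e^(2x)(C₁cos(3x) + C₂sin(3x))
Complex roots r = 2 ± 3i
Applying ICs: C₁ = 3, C₂ = -1
Particular solution: y = e^(2x)(3cos(3x) - sin(3x))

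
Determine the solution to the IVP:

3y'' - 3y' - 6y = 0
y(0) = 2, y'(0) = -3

General solution: y = C₁e^(2x) + C₂e^(-x)
Applying ICs: C₁ = -1/3, C₂ = 7/3
Particular solution: y = -(1/3)e^(2x) + (7/3)e^(-x)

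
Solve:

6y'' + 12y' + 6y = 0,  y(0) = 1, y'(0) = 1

General solution: y = (C₁ + C₂x)e^(-x)
Repeated root r = -1
Applying ICs: C₁ = 1, C₂ = 2
Particular solution: y = (1 + 2x)e^(-x)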